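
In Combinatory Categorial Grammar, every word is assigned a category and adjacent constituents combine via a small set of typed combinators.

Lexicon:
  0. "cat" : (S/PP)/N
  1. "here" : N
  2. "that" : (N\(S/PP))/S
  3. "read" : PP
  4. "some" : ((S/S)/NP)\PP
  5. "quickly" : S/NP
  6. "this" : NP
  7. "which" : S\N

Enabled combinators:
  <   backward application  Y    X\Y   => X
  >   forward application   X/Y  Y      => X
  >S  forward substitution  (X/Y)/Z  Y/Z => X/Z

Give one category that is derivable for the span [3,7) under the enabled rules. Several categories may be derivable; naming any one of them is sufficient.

[0,8] S   <
  [0,7] N   <
    [0,2] S/PP   >
      [0,1] "cat" : (S/PP)/N
      [1,2] "here" : N
    [2,7] N\(S/PP)   >
      [2,3] "that" : (N\(S/PP))/S
      [3,7] S   >
        [3,6] S/NP   >S
          [3,5] (S/S)/NP   <
            [3,4] "read" : PP
            [4,5] "some" : ((S/S)/NP)\PP
          [5,6] "quickly" : S/NP
        [6,7] "this" : NP
  [7,8] "which" : S\N

S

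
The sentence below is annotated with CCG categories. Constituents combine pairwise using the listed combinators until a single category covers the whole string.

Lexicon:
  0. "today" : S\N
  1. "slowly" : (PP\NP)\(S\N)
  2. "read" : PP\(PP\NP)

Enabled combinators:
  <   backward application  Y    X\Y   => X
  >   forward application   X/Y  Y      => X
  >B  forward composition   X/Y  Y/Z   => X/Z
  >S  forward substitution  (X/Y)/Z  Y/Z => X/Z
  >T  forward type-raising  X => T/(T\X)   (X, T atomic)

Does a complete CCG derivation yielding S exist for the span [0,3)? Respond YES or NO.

S\N (PP\NP)\(S\N) PP\(PP\NP)
CKY chart[0,3] = {N/(N\PP), NP/(NP\PP), PP, PP/(PP\PP), S/(S\PP)}; S ∉ chart

NO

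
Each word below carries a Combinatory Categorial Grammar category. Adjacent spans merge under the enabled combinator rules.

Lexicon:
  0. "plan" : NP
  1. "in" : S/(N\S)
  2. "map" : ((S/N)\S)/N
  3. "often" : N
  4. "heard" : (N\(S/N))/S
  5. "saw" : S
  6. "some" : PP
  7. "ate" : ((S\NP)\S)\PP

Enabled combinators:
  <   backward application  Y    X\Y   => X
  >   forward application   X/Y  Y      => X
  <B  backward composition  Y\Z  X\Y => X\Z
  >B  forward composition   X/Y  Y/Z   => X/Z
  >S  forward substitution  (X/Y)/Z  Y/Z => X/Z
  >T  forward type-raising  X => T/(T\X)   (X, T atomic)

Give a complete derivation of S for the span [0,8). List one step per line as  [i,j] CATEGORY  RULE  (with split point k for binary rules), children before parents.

[0,8] S   >
  [0,1] S/(S\NP)   >T
    [0,1] "plan" : NP
  [1,8] S\NP   <
    [1,6] S   >
      [1,2] "in" : S/(N\S)
      [2,6] N\S   <B
        [2,4] (S/N)\S   >
          [2,3] "map" : ((S/N)\S)/N
          [3,4] "often" : N
        [4,6] N\(S/N)   >
          [4,5] "heard" : (N\(S/N))/S
          [5,6] "saw" : S
    [6,8] (S\NP)\S   <
      [6,7] "some" : PP
      [7,8] "ate" : ((S\NP)\S)\PP

[0,1] NP  lex  "plan"
[0,1] S/(S\NP)  >T
[1,2] S/(N\S)  lex  "in"
[2,3] ((S/N)\S)/N  lex  "map"
[3,4] N  lex  "often"
[2,4] (S/N)\S  >  k=3
[4,5] (N\(S/N))/S  lex  "heard"
[5,6] S  lex  "saw"
[4,6] N\(S/N)  >  k=5
[2,6] N\S  <B  k=4
[1,6] S  >  k=2
[6,7] PP  lex  "some"
[7,8] ((S\NP)\S)\PP  lex  "ate"
[6,8] (S\NP)\S  <  k=7
[1,8] S\NP  <  k=6
[0,8] S  >  k=1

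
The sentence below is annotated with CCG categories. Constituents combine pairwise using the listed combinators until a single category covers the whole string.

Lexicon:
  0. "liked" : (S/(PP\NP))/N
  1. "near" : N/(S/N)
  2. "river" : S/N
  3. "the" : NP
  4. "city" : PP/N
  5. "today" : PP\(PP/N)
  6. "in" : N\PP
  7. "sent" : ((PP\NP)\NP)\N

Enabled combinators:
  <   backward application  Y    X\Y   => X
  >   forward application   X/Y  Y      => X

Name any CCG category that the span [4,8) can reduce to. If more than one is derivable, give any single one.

(PP\NP)\NP

[0,8] S   >
  [0,3] S/(PP\NP)   >
    [0,1] "liked" : (S/(PP\NP))/N
    [1,3] N   >
      [1,2] "near" : N/(S/N)
      [2,3] "river" : S/N
  [3,8] PP\NP   <
    [3,4] "the" : NP
    [4,8] (PP\NP)\NP   <
      [4,7] N   <
        [4,6] PP   <
          [4,5] "city" : PP/N
          [5,6] "today" : PP\(PP/N)
        [6,7] "in" : N\PP
      [7,8] "sent" : ((PP\NP)\NP)\N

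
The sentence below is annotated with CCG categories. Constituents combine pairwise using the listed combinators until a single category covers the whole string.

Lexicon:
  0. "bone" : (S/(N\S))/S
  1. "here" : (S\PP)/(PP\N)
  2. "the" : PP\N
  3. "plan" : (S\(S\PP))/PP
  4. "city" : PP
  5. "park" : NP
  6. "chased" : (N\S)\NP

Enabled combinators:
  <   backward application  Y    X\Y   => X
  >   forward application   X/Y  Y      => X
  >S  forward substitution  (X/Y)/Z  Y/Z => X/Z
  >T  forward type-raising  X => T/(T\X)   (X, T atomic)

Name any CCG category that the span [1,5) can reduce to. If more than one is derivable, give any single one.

S

[0,7] S   >
  [0,5] S/(N\S)   >
    [0,1] "bone" : (S/(N\S))/S
    [1,5] S   <
      [1,3] S\PP   >
        [1,2] "here" : (S\PP)/(PP\N)
        [2,3] "the" : PP\N
      [3,5] S\(S\PP)   >
        [3,4] "plan" : (S\(S\PP))/PP
        [4,5] "city" : PP
  [5,7] N\S   <
    [5,6] "park" : NP
    [6,7] "chased" : (N\S)\NP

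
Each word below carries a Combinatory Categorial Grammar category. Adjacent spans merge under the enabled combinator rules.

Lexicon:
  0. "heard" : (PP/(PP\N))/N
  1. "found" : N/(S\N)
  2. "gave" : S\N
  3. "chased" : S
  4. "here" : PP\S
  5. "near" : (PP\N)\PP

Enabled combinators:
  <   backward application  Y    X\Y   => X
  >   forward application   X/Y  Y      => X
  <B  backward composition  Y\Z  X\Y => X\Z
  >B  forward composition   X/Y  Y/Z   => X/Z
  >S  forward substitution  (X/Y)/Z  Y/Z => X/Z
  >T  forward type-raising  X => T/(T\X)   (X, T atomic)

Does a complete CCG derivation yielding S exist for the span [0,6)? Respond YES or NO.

NO

(PP/(PP\N))/N N/(S\N) S\N S PP\S (PP\N)\PP
CKY chart[0,6] = {(PP/(PP\N))/(N\PP), N/(N\PP), NP/(NP\PP), PP, PP/(PP\PP), S/(S\PP)}; S ∉ chart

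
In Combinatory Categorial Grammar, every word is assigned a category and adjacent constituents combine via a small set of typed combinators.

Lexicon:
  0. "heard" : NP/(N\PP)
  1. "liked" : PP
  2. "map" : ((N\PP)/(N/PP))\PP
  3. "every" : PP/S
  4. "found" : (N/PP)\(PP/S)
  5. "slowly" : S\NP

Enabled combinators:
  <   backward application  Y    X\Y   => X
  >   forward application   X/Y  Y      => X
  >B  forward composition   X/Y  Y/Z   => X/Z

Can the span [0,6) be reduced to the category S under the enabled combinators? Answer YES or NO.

[0,6] S   <
  [0,5] NP   >
    [0,1] "heard" : NP/(N\PP)
    [1,5] N\PP   >
      [1,3] (N\PP)/(N/PP)   <
        [1,2] "liked" : PP
        [2,3] "map" : ((N\PP)/(N/PP))\PP
      [3,5] N/PP   <
        [3,4] "every" : PP/S
        [4,5] "found" : (N/PP)\(PP/S)
  [5,6] "slowly" : S\NP

YES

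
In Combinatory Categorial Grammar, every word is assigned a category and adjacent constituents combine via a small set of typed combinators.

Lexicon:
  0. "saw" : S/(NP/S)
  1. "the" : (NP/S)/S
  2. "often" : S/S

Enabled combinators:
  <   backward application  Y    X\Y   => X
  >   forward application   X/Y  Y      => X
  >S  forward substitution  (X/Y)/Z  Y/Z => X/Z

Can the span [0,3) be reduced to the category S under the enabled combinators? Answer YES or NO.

YES

[0,3] S   >
  [0,1] "saw" : S/(NP/S)
  [1,3] NP/S   >S
    [1,2] "the" : (NP/S)/S
    [2,3] "often" : S/S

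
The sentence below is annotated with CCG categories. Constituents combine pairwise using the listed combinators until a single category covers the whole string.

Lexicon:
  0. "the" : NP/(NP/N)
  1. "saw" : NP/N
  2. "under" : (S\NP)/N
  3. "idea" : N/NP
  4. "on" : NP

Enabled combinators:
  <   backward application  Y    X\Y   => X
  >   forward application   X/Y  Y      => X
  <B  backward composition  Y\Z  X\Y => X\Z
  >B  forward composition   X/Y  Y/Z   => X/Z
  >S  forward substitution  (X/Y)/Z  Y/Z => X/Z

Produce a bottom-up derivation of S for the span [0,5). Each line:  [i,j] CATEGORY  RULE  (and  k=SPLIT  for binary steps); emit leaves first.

[0,5] S   <
  [0,2] NP   >
    [0,1] "the" : NP/(NP/N)
    [1,2] "saw" : NP/N
  [2,5] S\NP   >
    [2,3] "under" : (S\NP)/N
    [3,5] N   >
      [3,4] "idea" : N/NP
      [4,5] "on" : NP

[0,1] NP/(NP/N)  lex  "the"
[1,2] NP/N  lex  "saw"
[0,2] NP  >  k=1
[2,3] (S\NP)/N  lex  "under"
[3,4] N/NP  lex  "idea"
[4,5] NP  lex  "on"
[3,5] N  >  k=4
[2,5] S\NP  >  k=3
[0,5] S  <  k=2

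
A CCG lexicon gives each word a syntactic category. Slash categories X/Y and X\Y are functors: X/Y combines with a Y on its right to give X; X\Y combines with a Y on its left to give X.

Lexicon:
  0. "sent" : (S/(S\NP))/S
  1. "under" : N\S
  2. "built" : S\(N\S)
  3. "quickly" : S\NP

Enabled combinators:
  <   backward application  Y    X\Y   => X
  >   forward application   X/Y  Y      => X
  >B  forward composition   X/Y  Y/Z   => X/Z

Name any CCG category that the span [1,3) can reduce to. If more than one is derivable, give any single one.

[0,4] S   >
  [0,3] S/(S\NP)   >
    [0,1] "sent" : (S/(S\NP))/S
    [1,3] S   <
      [1,2] "under" : N\S
      [2,3] "built" : S\(N\S)
  [3,4] "quickly" : S\NP

S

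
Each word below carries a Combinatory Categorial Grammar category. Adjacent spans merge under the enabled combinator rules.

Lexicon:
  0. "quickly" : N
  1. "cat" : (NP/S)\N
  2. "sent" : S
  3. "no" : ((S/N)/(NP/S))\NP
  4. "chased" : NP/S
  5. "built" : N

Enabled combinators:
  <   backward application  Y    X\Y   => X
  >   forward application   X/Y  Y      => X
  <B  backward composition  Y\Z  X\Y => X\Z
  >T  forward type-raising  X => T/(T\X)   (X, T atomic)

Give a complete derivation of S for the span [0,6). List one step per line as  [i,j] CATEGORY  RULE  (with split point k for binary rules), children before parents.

[0,6] S   >
  [0,5] S/N   >
    [0,4] (S/N)/(NP/S)   <
      [0,3] NP   >
        [0,2] NP/S   <
          [0,1] "quickly" : N
          [1,2] "cat" : (NP/S)\N
        [2,3] "sent" : S
      [3,4] "no" : ((S/N)/(NP/S))\NP
    [4,5] "chased" : NP/S
  [5,6] "built" : N

[0,1] N  lex  "quickly"
[1,2] (NP/S)\N  lex  "cat"
[0,2] NP/S  <  k=1
[2,3] S  lex  "sent"
[0,3] NP  >  k=2
[3,4] ((S/N)/(NP/S))\NP  lex  "no"
[0,4] (S/N)/(NP/S)  <  k=3
[4,5] NP/S  lex  "chased"
[0,5] S/N  >  k=4
[5,6] N  lex  "built"
[0,6] S  >  k=5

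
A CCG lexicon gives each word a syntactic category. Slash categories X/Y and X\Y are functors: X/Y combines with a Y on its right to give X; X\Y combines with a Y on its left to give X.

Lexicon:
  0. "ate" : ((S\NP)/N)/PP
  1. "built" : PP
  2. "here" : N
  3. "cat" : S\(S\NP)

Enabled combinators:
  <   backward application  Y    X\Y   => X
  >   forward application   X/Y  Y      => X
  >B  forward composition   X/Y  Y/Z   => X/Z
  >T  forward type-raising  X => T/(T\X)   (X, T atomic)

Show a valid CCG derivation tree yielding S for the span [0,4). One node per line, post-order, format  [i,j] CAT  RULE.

[0,1] ((S\NP)/N)/PP  lex  "ate"
[1,2] PP  lex  "built"
[0,2] (S\NP)/N  >  k=1
[2,3] N  lex  "here"
[0,3] S\NP  >  k=2
[3,4] S\(S\NP)  lex  "cat"
[0,4] S  <  k=3

[0,4] S   <
  [0,3] S\NP   >
    [0,2] (S\NP)/N   >
      [0,1] "ate" : ((S\NP)/N)/PP
      [1,2] "built" : PP
    [2,3] "here" : N
  [3,4] "cat" : S\(S\NP)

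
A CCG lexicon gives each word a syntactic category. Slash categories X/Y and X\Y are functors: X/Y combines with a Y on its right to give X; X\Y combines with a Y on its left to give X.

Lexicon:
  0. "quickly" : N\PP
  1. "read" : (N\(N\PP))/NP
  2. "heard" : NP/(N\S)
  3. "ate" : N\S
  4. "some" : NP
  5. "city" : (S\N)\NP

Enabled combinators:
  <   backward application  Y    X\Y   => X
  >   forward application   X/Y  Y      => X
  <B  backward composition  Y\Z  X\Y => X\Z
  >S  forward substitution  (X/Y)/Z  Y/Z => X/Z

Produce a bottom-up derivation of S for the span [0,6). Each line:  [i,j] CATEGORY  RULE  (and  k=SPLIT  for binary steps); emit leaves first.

[0,1] N\PP  lex  "quickly"
[1,2] (N\(N\PP))/NP  lex  "read"
[2,3] NP/(N\S)  lex  "heard"
[3,4] N\S  lex  "ate"
[2,4] NP  >  k=3
[1,4] N\(N\PP)  >  k=2
[0,4] N  <  k=1
[4,5] NP  lex  "some"
[5,6] (S\N)\NP  lex  "city"
[4,6] S\N  <  k=5
[0,6] S  <  k=4

[0,6] S   <
  [0,4] N   <
    [0,1] "quickly" : N\PP
    [1,4] N\(N\PP)   >
      [1,2] "read" : (N\(N\PP))/NP
      [2,4] NP   >
        [2,3] "heard" : NP/(N\S)
        [3,4] "ate" : N\S
  [4,6] S\N   <
    [4,5] "some" : NP
    [5,6] "city" : (S\N)\NP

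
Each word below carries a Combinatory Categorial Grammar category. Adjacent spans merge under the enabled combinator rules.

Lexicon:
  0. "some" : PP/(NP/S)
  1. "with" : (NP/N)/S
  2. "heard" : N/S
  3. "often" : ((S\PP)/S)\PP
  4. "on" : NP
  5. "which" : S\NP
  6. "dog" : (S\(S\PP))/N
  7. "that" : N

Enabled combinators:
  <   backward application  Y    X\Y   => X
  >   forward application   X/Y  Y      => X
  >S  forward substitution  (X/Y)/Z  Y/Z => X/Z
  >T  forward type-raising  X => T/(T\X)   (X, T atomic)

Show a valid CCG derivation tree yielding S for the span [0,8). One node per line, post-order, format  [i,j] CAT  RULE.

[0,1] PP/(NP/S)  lex  "some"
[1,2] (NP/N)/S  lex  "with"
[2,3] N/S  lex  "heard"
[1,3] NP/S  >S  k=2
[0,3] PP  >  k=1
[3,4] ((S\PP)/S)\PP  lex  "often"
[0,4] (S\PP)/S  <  k=3
[4,5] NP  lex  "on"
[5,6] S\NP  lex  "which"
[4,6] S  <  k=5
[0,6] S\PP  >  k=4
[6,7] (S\(S\PP))/N  lex  "dog"
[7,8] N  lex  "that"
[6,8] S\(S\PP)  >  k=7
[0,8] S  <  k=6

[0,8] S   <
  [0,6] S\PP   >
    [0,4] (S\PP)/S   <
      [0,3] PP   >
        [0,1] "some" : PP/(NP/S)
        [1,3] NP/S   >S
          [1,2] "with" : (NP/N)/S
          [2,3] "heard" : N/S
      [3,4] "often" : ((S\PP)/S)\PP
    [4,6] S   <
      [4,5] "on" : NP
      [5,6] "which" : S\NP
  [6,8] S\(S\PP)   >
    [6,7] "dog" : (S\(S\PP))/N
    [7,8] "that" : N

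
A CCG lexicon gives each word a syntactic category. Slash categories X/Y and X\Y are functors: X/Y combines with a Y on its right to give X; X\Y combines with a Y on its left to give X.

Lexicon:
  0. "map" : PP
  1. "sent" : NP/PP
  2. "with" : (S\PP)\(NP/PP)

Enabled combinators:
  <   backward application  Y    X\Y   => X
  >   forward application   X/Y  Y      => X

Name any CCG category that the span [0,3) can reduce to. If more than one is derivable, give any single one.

[0,3] S   <
  [0,1] "map" : PP
  [1,3] S\PP   <
    [1,2] "sent" : NP/PP
    [2,3] "with" : (S\PP)\(NP/PP)

S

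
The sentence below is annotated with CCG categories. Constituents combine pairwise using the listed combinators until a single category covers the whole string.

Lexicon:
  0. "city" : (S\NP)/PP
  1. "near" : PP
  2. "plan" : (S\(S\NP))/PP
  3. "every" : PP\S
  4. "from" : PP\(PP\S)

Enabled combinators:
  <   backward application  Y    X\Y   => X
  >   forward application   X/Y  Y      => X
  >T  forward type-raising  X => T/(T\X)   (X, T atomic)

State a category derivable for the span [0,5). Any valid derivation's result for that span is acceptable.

[0,5] S   <
  [0,2] S\NP   >
    [0,1] "city" : (S\NP)/PP
    [1,2] "near" : PP
  [2,5] S\(S\NP)   >
    [2,3] "plan" : (S\(S\NP))/PP
    [3,5] PP   <
      [3,4] "every" : PP\S
      [4,5] "from" : PP\(PP\S)

S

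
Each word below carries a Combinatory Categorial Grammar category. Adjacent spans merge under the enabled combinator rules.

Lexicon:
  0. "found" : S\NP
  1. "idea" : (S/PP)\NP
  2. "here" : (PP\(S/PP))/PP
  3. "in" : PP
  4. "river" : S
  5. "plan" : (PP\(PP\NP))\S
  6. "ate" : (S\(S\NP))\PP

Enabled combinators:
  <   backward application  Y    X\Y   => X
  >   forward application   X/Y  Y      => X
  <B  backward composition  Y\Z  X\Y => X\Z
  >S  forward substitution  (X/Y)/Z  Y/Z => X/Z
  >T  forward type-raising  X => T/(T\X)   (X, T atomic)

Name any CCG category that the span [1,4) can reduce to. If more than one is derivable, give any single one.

[0,7] S   <
  [0,1] "found" : S\NP
  [1,7] S\(S\NP)   <
    [1,6] PP   <
      [1,4] PP\NP   <B
        [1,2] "idea" : (S/PP)\NP
        [2,4] PP\(S/PP)   >
          [2,3] "here" : (PP\(S/PP))/PP
          [3,4] "in" : PP
      [4,6] PP\(PP\NP)   <
        [4,5] "river" : S
        [5,6] "plan" : (PP\(PP\NP))\S
    [6,7] "ate" : (S\(S\NP))\PP

PP\NP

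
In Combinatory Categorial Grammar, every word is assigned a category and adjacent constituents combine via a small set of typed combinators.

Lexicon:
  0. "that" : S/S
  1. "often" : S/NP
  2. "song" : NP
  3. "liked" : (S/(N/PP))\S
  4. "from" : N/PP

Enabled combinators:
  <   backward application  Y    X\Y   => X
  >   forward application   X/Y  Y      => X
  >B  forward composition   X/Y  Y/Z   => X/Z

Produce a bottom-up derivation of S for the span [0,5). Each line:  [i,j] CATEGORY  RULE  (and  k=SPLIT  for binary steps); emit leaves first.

[0,1] S/S  lex  "that"
[1,2] S/NP  lex  "often"
[0,2] S/NP  >B  k=1
[2,3] NP  lex  "song"
[0,3] S  >  k=2
[3,4] (S/(N/PP))\S  lex  "liked"
[0,4] S/(N/PP)  <  k=3
[4,5] N/PP  lex  "from"
[0,5] S  >  k=4

[0,5] S   >
  [0,4] S/(N/PP)   <
    [0,3] S   >
      [0,2] S/NP   >B
        [0,1] "that" : S/S
        [1,2] "often" : S/NP
      [2,3] "song" : NP
    [3,4] "liked" : (S/(N/PP))\S
  [4,5] "from" : N/PP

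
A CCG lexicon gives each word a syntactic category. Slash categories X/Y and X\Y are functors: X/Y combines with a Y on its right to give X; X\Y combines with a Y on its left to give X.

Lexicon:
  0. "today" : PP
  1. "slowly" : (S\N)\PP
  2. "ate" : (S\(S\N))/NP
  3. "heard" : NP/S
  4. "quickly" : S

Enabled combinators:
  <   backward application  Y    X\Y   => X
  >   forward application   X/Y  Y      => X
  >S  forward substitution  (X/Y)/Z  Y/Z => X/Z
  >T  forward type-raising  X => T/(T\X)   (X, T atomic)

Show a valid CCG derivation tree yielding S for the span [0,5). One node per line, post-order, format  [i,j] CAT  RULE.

[0,5] S   <
  [0,2] S\N   <
    [0,1] "today" : PP
    [1,2] "slowly" : (S\N)\PP
  [2,5] S\(S\N)   >
    [2,3] "ate" : (S\(S\N))/NP
    [3,5] NP   >
      [3,4] "heard" : NP/S
      [4,5] "quickly" : S

[0,1] PP  lex  "today"
[1,2] (S\N)\PP  lex  "slowly"
[0,2] S\N  <  k=1
[2,3] (S\(S\N))/NP  lex  "ate"
[3,4] NP/S  lex  "heard"
[4,5] S  lex  "quickly"
[3,5] NP  >  k=4
[2,5] S\(S\N)  >  k=3
[0,5] S  <  k=2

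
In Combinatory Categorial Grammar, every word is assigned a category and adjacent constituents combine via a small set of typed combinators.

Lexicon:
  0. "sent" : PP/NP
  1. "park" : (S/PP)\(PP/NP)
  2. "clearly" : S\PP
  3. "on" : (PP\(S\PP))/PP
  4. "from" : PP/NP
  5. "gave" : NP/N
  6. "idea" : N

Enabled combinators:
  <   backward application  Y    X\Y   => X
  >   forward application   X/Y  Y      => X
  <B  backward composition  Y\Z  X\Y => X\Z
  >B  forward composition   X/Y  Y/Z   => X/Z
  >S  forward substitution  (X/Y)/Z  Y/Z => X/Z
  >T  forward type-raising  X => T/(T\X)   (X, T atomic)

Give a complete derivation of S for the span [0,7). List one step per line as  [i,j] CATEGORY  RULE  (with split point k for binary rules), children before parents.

[0,1] PP/NP  lex  "sent"
[1,2] (S/PP)\(PP/NP)  lex  "park"
[0,2] S/PP  <  k=1
[2,3] S\PP  lex  "clearly"
[3,4] (PP\(S\PP))/PP  lex  "on"
[4,5] PP/NP  lex  "from"
[5,6] NP/N  lex  "gave"
[4,6] PP/N  >B  k=5
[6,7] N  lex  "idea"
[4,7] PP  >  k=6
[3,7] PP\(S\PP)  >  k=4
[2,7] PP  <  k=3
[0,7] S  >  k=2

[0,7] S   >
  [0,2] S/PP   <
    [0,1] "sent" : PP/NP
    [1,2] "park" : (S/PP)\(PP/NP)
  [2,7] PP   <
    [2,3] "clearly" : S\PP
    [3,7] PP\(S\PP)   >
      [3,4] "on" : (PP\(S\PP))/PP
      [4,7] PP   >
        [4,6] PP/N   >B
          [4,5] "from" : PP/NP
          [5,6] "gave" : NP/N
        [6,7] "idea" : N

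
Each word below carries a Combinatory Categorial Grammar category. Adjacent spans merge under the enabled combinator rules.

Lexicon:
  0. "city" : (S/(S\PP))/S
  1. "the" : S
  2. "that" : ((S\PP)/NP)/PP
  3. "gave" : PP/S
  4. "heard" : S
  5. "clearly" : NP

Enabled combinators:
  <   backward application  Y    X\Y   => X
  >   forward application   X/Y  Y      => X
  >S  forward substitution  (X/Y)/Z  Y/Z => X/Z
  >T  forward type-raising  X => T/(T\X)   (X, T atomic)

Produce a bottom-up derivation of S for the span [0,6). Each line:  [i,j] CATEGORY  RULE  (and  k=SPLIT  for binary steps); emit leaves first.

[0,1] (S/(S\PP))/S  lex  "city"
[1,2] S  lex  "the"
[0,2] S/(S\PP)  >  k=1
[2,3] ((S\PP)/NP)/PP  lex  "that"
[3,4] PP/S  lex  "gave"
[4,5] S  lex  "heard"
[3,5] PP  >  k=4
[2,5] (S\PP)/NP  >  k=3
[5,6] NP  lex  "clearly"
[2,6] S\PP  >  k=5
[0,6] S  >  k=2

[0,6] S   >
  [0,2] S/(S\PP)   >
    [0,1] "city" : (S/(S\PP))/S
    [1,2] "the" : S
  [2,6] S\PP   >
    [2,5] (S\PP)/NP   >
      [2,3] "that" : ((S\PP)/NP)/PP
      [3,5] PP   >
        [3,4] "gave" : PP/S
        [4,5] "heard" : S
    [5,6] "clearly" : NP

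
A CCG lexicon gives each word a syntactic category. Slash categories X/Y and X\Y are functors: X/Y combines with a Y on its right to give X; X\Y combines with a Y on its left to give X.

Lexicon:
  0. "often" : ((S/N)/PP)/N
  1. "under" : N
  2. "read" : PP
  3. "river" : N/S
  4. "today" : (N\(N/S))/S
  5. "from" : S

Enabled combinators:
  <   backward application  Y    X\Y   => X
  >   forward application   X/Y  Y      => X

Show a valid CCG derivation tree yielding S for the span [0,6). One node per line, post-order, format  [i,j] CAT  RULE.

[0,1] ((S/N)/PP)/N  lex  "often"
[1,2] N  lex  "under"
[0,2] (S/N)/PP  >  k=1
[2,3] PP  lex  "read"
[0,3] S/N  >  k=2
[3,4] N/S  lex  "river"
[4,5] (N\(N/S))/S  lex  "today"
[5,6] S  lex  "from"
[4,6] N\(N/S)  >  k=5
[3,6] N  <  k=4
[0,6] S  >  k=3

[0,6] S   >
  [0,3] S/N   >
    [0,2] (S/N)/PP   >
      [0,1] "often" : ((S/N)/PP)/N
      [1,2] "under" : N
    [2,3] "read" : PP
  [3,6] N   <
    [3,4] "river" : N/S
    [4,6] N\(N/S)   >
      [4,5] "today" : (N\(N/S))/S
      [5,6] "from" : S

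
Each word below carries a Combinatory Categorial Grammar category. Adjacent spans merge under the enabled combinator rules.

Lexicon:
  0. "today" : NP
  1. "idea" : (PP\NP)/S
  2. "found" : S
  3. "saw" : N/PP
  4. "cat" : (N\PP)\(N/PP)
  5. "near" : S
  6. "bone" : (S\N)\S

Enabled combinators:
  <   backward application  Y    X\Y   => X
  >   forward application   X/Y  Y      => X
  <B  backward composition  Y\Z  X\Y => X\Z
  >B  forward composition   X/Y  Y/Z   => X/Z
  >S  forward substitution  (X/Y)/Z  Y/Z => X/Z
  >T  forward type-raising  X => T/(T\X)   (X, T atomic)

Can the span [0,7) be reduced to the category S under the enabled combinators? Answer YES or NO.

[0,7] S   <
  [0,5] N   <
    [0,1] "today" : NP
    [1,5] N\NP   <B
      [1,3] PP\NP   >
        [1,2] "idea" : (PP\NP)/S
        [2,3] "found" : S
      [3,5] N\PP   <
        [3,4] "saw" : N/PP
        [4,5] "cat" : (N\PP)\(N/PP)
  [5,7] S\N   <
    [5,6] "near" : S
    [6,7] "bone" : (S\N)\S

YES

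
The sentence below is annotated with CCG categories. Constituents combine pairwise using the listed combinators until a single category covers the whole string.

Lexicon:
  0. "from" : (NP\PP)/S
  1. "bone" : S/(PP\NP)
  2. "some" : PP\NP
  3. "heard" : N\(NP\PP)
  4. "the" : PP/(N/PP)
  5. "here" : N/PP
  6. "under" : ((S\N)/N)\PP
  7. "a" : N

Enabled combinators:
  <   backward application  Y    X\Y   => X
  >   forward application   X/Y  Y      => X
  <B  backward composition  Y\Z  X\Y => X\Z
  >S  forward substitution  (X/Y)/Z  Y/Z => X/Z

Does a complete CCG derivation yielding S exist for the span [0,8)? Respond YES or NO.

YES

[0,8] S   <
  [0,4] N   <
    [0,3] NP\PP   >
      [0,1] "from" : (NP\PP)/S
      [1,3] S   >
        [1,2] "bone" : S/(PP\NP)
        [2,3] "some" : PP\NP
    [3,4] "heard" : N\(NP\PP)
  [4,8] S\N   >
    [4,7] (S\N)/N   <
      [4,6] PP   >
        [4,5] "the" : PP/(N/PP)
        [5,6] "here" : N/PP
      [6,7] "under" : ((S\N)/N)\PP
    [7,8] "a" : N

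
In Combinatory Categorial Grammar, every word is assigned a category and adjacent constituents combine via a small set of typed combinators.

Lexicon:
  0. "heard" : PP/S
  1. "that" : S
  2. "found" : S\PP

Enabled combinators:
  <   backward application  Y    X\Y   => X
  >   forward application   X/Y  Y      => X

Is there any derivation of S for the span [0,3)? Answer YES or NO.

YES

[0,3] S   <
  [0,2] PP   >
    [0,1] "heard" : PP/S
    [1,2] "that" : S
  [2,3] "found" : S\PP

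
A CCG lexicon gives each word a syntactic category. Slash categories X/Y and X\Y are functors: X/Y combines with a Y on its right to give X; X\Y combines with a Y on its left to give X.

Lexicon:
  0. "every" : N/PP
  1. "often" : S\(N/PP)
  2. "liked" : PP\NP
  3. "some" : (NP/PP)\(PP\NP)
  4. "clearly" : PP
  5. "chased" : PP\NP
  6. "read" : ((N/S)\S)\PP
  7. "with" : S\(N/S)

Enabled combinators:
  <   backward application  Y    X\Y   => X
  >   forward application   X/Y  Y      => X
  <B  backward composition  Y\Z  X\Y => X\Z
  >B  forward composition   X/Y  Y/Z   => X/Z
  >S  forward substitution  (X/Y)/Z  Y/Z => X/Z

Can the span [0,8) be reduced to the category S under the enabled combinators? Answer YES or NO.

[0,8] S   <
  [0,7] N/S   <
    [0,2] S   <
      [0,1] "every" : N/PP
      [1,2] "often" : S\(N/PP)
    [2,7] (N/S)\S   <
      [2,6] PP   <
        [2,5] NP   >
          [2,4] NP/PP   <
            [2,3] "liked" : PP\NP
            [3,4] "some" : (NP/PP)\(PP\NP)
          [4,5] "clearly" : PP
        [5,6] "chased" : PP\NP
      [6,7] "read" : ((N/S)\S)\PP
  [7,8] "with" : S\(N/S)

YES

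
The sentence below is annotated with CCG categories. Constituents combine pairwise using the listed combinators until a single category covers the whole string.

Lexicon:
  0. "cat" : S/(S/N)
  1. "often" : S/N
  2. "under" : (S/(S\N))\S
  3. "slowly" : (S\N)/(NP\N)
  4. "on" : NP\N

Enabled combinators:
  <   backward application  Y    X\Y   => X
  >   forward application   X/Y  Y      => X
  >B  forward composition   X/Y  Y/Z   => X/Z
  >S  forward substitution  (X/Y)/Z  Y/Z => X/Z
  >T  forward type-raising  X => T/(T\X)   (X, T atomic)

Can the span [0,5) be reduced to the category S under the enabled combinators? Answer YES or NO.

[0,5] S   >
  [0,3] S/(S\N)   <
    [0,2] S   >
      [0,1] "cat" : S/(S/N)
      [1,2] "often" : S/N
    [2,3] "under" : (S/(S\N))\S
  [3,5] S\N   >
    [3,4] "slowly" : (S\N)/(NP\N)
    [4,5] "on" : NP\N

YES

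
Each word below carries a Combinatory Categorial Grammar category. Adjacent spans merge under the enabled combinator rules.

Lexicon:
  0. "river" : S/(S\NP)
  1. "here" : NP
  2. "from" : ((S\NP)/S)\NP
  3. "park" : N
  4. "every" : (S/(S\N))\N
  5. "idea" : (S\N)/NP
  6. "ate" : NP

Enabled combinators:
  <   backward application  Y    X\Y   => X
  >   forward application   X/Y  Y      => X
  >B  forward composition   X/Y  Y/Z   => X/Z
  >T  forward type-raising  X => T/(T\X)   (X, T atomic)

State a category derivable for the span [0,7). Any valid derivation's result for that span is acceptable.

S

[0,7] S   >
  [0,1] "river" : S/(S\NP)
  [1,7] S\NP   >
    [1,3] (S\NP)/S   <
      [1,2] "here" : NP
      [2,3] "from" : ((S\NP)/S)\NP
    [3,7] S   >
      [3,5] S/(S\N)   <
        [3,4] "park" : N
        [4,5] "every" : (S/(S\N))\N
      [5,7] S\N   >
        [5,6] "idea" : (S\N)/NP
        [6,7] "ate" : NP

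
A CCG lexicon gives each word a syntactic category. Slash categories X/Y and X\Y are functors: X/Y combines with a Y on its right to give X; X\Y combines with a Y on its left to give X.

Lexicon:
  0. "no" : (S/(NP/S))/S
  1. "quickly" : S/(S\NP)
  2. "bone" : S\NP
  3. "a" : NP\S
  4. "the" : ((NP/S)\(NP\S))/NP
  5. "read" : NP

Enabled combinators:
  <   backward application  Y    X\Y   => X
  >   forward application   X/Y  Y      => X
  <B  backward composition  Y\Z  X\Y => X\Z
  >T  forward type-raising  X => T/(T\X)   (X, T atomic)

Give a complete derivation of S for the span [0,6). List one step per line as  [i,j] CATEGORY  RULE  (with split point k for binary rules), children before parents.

[0,1] (S/(NP/S))/S  lex  "no"
[1,2] S/(S\NP)  lex  "quickly"
[2,3] S\NP  lex  "bone"
[1,3] S  >  k=2
[0,3] S/(NP/S)  >  k=1
[3,4] NP\S  lex  "a"
[4,5] ((NP/S)\(NP\S))/NP  lex  "the"
[5,6] NP  lex  "read"
[4,6] (NP/S)\(NP\S)  >  k=5
[3,6] NP/S  <  k=4
[0,6] S  >  k=3

[0,6] S   >
  [0,3] S/(NP/S)   >
    [0,1] "no" : (S/(NP/S))/S
    [1,3] S   >
      [1,2] "quickly" : S/(S\NP)
      [2,3] "bone" : S\NP
  [3,6] NP/S   <
    [3,4] "a" : NP\S
    [4,6] (NP/S)\(NP\S)   >
      [4,5] "the" : ((NP/S)\(NP\S))/NP
      [5,6] "read" : NP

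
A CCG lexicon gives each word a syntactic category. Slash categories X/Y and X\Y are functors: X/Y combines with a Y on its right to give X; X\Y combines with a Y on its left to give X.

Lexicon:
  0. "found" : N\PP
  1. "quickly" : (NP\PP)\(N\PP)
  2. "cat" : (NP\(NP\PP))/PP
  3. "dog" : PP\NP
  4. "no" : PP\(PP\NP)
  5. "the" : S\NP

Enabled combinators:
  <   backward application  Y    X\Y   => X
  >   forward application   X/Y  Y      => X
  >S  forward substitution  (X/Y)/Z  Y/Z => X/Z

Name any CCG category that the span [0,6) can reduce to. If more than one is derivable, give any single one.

[0,6] S   <
  [0,5] NP   <
    [0,2] NP\PP   <
      [0,1] "found" : N\PP
      [1,2] "quickly" : (NP\PP)\(N\PP)
    [2,5] NP\(NP\PP)   >
      [2,3] "cat" : (NP\(NP\PP))/PP
      [3,5] PP   <
        [3,4] "dog" : PP\NP
        [4,5] "no" : PP\(PP\NP)
  [5,6] "the" : S\NP

S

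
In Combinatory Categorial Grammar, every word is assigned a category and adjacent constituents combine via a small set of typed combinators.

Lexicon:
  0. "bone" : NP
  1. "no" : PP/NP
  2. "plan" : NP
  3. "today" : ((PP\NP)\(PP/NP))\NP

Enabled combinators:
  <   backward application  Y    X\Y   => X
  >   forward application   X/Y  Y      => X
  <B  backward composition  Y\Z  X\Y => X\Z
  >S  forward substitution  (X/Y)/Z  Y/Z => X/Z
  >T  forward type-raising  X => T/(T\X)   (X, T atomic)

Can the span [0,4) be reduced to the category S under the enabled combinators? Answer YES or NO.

NP PP/NP NP ((PP\NP)\(PP/NP))\NP
CKY chart[0,4] = {N/(N\PP), NP/(NP\PP), PP, PP/(PP\PP), S/(S\PP)}; S ∉ chart

NO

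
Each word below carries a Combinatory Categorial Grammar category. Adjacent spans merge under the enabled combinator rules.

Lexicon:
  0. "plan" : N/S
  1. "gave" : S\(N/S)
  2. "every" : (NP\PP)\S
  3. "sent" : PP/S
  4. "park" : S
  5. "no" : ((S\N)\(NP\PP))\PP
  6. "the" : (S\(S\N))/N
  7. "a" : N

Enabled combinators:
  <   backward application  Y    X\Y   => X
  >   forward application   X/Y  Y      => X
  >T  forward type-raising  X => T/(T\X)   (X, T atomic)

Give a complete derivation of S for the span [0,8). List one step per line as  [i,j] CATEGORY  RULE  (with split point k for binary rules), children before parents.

[0,8] S   <
  [0,6] S\N   <
    [0,3] NP\PP   <
      [0,2] S   <
        [0,1] "plan" : N/S
        [1,2] "gave" : S\(N/S)
      [2,3] "every" : (NP\PP)\S
    [3,6] (S\N)\(NP\PP)   <
      [3,5] PP   >
        [3,4] "sent" : PP/S
        [4,5] "park" : S
      [5,6] "no" : ((S\N)\(NP\PP))\PP
  [6,8] S\(S\N)   >
    [6,7] "the" : (S\(S\N))/N
    [7,8] "a" : N

[0,1] N/S  lex  "plan"
[1,2] S\(N/S)  lex  "gave"
[0,2] S  <  k=1
[2,3] (NP\PP)\S  lex  "every"
[0,3] NP\PP  <  k=2
[3,4] PP/S  lex  "sent"
[4,5] S  lex  "park"
[3,5] PP  >  k=4
[5,6] ((S\N)\(NP\PP))\PP  lex  "no"
[3,6] (S\N)\(NP\PP)  <  k=5
[0,6] S\N  <  k=3
[6,7] (S\(S\N))/N  lex  "the"
[7,8] N  lex  "a"
[6,8] S\(S\N)  >  k=7
[0,8] S  <  k=6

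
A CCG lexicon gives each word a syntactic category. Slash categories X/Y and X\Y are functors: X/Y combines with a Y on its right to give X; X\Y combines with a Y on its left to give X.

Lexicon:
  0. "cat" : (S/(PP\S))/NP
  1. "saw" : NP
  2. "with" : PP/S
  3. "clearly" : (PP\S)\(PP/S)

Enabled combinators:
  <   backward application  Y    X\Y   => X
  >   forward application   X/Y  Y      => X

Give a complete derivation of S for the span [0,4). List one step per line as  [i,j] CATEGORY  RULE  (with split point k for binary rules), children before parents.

[0,1] (S/(PP\S))/NP  lex  "cat"
[1,2] NP  lex  "saw"
[0,2] S/(PP\S)  >  k=1
[2,3] PP/S  lex  "with"
[3,4] (PP\S)\(PP/S)  lex  "clearly"
[2,4] PP\S  <  k=3
[0,4] S  >  k=2

[0,4] S   >
  [0,2] S/(PP\S)   >
    [0,1] "cat" : (S/(PP\S))/NP
    [1,2] "saw" : NP
  [2,4] PP\S   <
    [2,3] "with" : PP/S
    [3,4] "clearly" : (PP\S)\(PP/S)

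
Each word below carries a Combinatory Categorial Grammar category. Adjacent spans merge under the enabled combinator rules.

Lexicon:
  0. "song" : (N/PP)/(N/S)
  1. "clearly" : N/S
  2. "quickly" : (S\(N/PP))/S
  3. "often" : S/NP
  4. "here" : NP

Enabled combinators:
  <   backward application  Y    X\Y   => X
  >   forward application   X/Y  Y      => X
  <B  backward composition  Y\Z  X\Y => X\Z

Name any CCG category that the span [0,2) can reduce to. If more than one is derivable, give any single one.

N/PP

[0,5] S   <
  [0,2] N/PP   >
    [0,1] "song" : (N/PP)/(N/S)
    [1,2] "clearly" : N/S
  [2,5] S\(N/PP)   >
    [2,3] "quickly" : (S\(N/PP))/S
    [3,5] S   >
      [3,4] "often" : S/NP
      [4,5] "here" : NP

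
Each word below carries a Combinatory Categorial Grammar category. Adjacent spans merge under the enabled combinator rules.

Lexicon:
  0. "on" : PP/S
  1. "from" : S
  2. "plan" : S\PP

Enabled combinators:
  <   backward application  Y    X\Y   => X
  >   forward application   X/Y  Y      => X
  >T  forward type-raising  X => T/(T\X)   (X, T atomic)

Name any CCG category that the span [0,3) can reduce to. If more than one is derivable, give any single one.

[0,3] S   <
  [0,2] PP   >
    [0,1] "on" : PP/S
    [1,2] "from" : S
  [2,3] "plan" : S\PP

S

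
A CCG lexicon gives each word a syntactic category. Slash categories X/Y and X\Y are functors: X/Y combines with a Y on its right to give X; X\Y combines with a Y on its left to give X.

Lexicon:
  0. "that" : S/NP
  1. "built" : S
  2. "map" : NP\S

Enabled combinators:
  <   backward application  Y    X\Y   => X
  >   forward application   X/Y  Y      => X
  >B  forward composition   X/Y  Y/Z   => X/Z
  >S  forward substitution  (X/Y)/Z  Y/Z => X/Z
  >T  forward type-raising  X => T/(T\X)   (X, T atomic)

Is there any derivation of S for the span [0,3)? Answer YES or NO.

[0,3] S   >
  [0,1] "that" : S/NP
  [1,3] NP   <
    [1,2] "built" : S
    [2,3] "map" : NP\S

YES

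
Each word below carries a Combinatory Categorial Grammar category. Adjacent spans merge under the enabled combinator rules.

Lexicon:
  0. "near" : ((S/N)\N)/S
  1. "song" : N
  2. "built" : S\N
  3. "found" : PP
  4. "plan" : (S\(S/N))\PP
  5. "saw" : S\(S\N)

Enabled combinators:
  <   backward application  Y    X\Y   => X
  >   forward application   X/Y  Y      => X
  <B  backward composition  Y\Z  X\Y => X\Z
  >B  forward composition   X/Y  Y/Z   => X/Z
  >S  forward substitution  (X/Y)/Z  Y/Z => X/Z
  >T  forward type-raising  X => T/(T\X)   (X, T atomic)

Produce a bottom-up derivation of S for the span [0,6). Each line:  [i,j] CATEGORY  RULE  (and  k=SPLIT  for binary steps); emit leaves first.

[0,6] S   <
  [0,5] S\N   <B
    [0,3] (S/N)\N   >
      [0,1] "near" : ((S/N)\N)/S
      [1,3] S   >
        [1,2] S/(S\N)   >T
          [1,2] "song" : N
        [2,3] "built" : S\N
    [3,5] S\(S/N)   <
      [3,4] "found" : PP
      [4,5] "plan" : (S\(S/N))\PP
  [5,6] "saw" : S\(S\N)

[0,1] ((S/N)\N)/S  lex  "near"
[1,2] N  lex  "song"
[1,2] S/(S\N)  >T
[2,3] S\N  lex  "built"
[1,3] S  >  k=2
[0,3] (S/N)\N  >  k=1
[3,4] PP  lex  "found"
[4,5] (S\(S/N))\PP  lex  "plan"
[3,5] S\(S/N)  <  k=4
[0,5] S\N  <B  k=3
[5,6] S\(S\N)  lex  "saw"
[0,6] S  <  k=5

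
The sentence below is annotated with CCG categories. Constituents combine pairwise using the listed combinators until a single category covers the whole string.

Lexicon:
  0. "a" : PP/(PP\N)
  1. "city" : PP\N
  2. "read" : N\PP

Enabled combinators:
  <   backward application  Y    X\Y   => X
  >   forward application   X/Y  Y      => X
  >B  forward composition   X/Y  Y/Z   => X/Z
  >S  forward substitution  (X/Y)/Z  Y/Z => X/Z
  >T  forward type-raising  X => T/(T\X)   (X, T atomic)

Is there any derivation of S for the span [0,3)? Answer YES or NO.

NO

PP/(PP\N) PP\N N\PP
CKY chart[0,3] = {N, N/(N\N), NP/(NP\N), PP/(PP\N), S/(S\N)}; S ∉ chart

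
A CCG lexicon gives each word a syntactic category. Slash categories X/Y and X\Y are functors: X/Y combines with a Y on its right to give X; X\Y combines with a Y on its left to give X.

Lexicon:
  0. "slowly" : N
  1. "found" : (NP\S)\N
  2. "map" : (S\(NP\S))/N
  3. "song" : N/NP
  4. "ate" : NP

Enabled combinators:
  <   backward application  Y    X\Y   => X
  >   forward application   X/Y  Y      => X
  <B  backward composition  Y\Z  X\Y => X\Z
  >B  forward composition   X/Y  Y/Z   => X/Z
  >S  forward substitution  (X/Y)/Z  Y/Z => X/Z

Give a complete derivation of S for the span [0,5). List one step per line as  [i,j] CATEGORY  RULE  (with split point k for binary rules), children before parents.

[0,1] N  lex  "slowly"
[1,2] (NP\S)\N  lex  "found"
[0,2] NP\S  <  k=1
[2,3] (S\(NP\S))/N  lex  "map"
[3,4] N/NP  lex  "song"
[4,5] NP  lex  "ate"
[3,5] N  >  k=4
[2,5] S\(NP\S)  >  k=3
[0,5] S  <  k=2

[0,5] S   <
  [0,2] NP\S   <
    [0,1] "slowly" : N
    [1,2] "found" : (NP\S)\N
  [2,5] S\(NP\S)   >
    [2,3] "map" : (S\(NP\S))/N
    [3,5] N   >
      [3,4] "song" : N/NP
      [4,5] "ate" : NP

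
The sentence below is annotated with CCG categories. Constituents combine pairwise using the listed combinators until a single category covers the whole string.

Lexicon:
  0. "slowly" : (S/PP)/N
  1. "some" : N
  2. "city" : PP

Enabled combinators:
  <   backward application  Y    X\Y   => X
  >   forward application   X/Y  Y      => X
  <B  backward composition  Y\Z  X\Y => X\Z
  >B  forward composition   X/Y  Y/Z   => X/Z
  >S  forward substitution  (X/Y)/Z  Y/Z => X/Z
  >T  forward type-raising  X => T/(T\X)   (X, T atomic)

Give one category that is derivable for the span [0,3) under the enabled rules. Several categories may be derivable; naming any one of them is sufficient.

[0,3] S   >
  [0,2] S/PP   >
    [0,1] "slowly" : (S/PP)/N
    [1,2] "some" : N
  [2,3] "city" : PP

S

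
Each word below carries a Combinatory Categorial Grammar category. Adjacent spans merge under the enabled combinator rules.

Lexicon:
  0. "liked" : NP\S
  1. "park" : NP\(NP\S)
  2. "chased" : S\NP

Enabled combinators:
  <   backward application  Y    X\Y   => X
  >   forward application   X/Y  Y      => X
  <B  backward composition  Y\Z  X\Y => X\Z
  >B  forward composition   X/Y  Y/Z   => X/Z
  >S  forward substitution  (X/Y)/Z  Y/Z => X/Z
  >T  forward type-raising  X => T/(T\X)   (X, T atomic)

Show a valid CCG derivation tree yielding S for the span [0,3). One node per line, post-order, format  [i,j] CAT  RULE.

[0,1] NP\S  lex  "liked"
[1,2] NP\(NP\S)  lex  "park"
[0,2] NP  <  k=1
[2,3] S\NP  lex  "chased"
[0,3] S  <  k=2

[0,3] S   <
  [0,2] NP   <
    [0,1] "liked" : NP\S
    [1,2] "park" : NP\(NP\S)
  [2,3] "chased" : S\NP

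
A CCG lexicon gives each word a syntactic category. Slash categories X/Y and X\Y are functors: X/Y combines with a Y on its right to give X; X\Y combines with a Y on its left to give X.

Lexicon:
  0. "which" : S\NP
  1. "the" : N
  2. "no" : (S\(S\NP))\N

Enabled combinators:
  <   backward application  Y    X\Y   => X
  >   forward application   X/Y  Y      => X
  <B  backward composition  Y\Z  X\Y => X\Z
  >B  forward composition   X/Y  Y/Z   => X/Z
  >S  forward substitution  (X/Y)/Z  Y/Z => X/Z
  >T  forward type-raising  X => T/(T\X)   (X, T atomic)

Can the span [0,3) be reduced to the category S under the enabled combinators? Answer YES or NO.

[0,3] S   <
  [0,1] "which" : S\NP
  [1,3] S\(S\NP)   <
    [1,2] "the" : N
    [2,3] "no" : (S\(S\NP))\N

YES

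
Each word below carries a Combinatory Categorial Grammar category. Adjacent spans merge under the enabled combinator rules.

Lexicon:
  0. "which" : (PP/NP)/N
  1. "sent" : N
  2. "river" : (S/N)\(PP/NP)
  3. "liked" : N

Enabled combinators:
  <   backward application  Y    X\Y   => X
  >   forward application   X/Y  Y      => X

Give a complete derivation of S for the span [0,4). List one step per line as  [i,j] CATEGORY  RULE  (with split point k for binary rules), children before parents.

[0,4] S   >
  [0,3] S/N   <
    [0,2] PP/NP   >
      [0,1] "which" : (PP/NP)/N
      [1,2] "sent" : N
    [2,3] "river" : (S/N)\(PP/NP)
  [3,4] "liked" : N

[0,1] (PP/NP)/N  lex  "which"
[1,2] N  lex  "sent"
[0,2] PP/NP  >  k=1
[2,3] (S/N)\(PP/NP)  lex  "river"
[0,3] S/N  <  k=2
[3,4] N  lex  "liked"
[0,4] S  >  k=3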